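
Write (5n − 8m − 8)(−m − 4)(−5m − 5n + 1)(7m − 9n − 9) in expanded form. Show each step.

255m^3n + 310m^2n^2 + 1128m^2n − 225mn^3 + 1420mn^2 + 765mn − 900n^3 + 720n^2 + 1332n − 280m^4 − 984m^3 + 888m^2 + 1304m − 288

(5n − 8m − 8)(−m − 4)(−5m − 5n + 1)(7m − 9n − 9)
= (−5mn − 20n + 8m^2 + 32m + 8m + 32)(−5m − 5n + 1)(7m − 9n − 9)    [distributive law]
= (−5mn − 20n + 8m^2 + 40m + 32)(−5m − 5n + 1)(7m − 9n − 9)    [combine like terms]
= (25m^2n + 25mn^2 − 5mn + 100mn + 100n^2 − 20n − 40m^3 − 40m^2n + 8m^2 − 200m^2 − 200mn + 40m − 160m − 160n + 32)(7m − 9n − 9)    [distributive law]
= (−15m^2n + 25mn^2 − 105mn + 100n^2 − 180n − 40m^3 − 192m^2 − 120m + 32)(7m − 9n − 9)    [combine like terms]
= −105m^3n + 135m^2n^2 + 135m^2n + 175m^2n^2 − 225mn^3 − 225mn^2 − 735m^2n + 945mn^2 + 945mn + 700mn^2 − 900n^3 − 900n^2 − 1260mn + 1620n^2 + 1620n − 280m^4 + 360m^3n + 360m^3 − 1344m^3 + 1728m^2n + 1728m^2 − 840m^2 + 1080mn + 1080m + 224m − 288n − 288    [distributive law]
= 255m^3n + 310m^2n^2 + 1128m^2n − 225mn^3 + 1420mn^2 + 765mn − 900n^3 + 720n^2 + 1332n − 280m^4 − 984m^3 + 888m^2 + 1304m − 288    [combine like terms]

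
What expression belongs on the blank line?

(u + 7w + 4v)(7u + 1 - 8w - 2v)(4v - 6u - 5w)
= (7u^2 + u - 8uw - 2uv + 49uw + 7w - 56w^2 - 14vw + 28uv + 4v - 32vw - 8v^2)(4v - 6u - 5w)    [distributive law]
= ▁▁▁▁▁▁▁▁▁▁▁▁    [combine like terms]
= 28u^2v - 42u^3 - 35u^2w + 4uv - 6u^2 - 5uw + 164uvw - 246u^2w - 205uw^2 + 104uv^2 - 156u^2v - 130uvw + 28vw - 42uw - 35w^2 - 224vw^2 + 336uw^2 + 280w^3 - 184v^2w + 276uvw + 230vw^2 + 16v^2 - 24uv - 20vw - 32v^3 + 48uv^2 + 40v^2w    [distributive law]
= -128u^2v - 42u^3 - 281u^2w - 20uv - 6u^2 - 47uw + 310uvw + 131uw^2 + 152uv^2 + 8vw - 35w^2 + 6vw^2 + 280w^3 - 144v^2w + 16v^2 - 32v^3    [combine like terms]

After combine like terms, the bracketed line is:

(7u^2 + u + 41uw + 26uv + 7w - 56w^2 - 46vw + 4v - 8v^2)(4v - 6u - 5w)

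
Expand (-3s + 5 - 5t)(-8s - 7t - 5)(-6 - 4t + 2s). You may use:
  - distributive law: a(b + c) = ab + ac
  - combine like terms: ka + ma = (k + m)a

-194s² + 26s²t + 48s³ - 286st - 174st² + 100s + 160t - 170t² + 150 - 140t³

(-3s + 5 - 5t)(-8s - 7t - 5)(-6 - 4t + 2s)
= (24s² + 21st + 15s - 40s - 35t - 25 + 40st + 35t² + 25t)(-6 - 4t + 2s)    [distributive law]
= (24s² + 61st - 25s - 10t - 25 + 35t²)(-6 - 4t + 2s)    [combine like terms]
= -144s² - 96s²t + 48s³ - 366st - 244st² + 122s²t + 150s + 100st - 50s² + 60t + 40t² - 20st + 150 + 100t - 50s - 210t² - 140t³ + 70st²    [distributive law]
= -194s² + 26s²t + 48s³ - 286st - 174st² + 100s + 160t - 170t² + 150 - 140t³    [combine like terms]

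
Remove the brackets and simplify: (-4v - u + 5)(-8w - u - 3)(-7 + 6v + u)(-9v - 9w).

(-4v - u + 5)(-8w - u - 3)(-7 + 6v + u)(-9v - 9w)
= (32vw + 4uv + 12v + 8uw + u² + 3u - 40w - 5u - 15)(-7 + 6v + u)(-9v - 9w)    [distributive law]
= (32vw + 4uv + 12v + 8uw + u² - 2u - 40w - 15)(-7 + 6v + u)(-9v - 9w)    [combine like terms]
= (-224vw + 192v²w + 32uvw - 28uv + 24uv² + 4u²v - 84v + 72v² + 12uv - 56uw + 48uvw + 8u²w - 7u² + 6u²v + u³ + 14u - 12uv - 2u² + 280w - 240vw - 40uw + 105 - 90v - 15u)(-9v - 9w)    [distributive law]
= (-464vw + 192v²w + 80uvw - 28uv + 24uv² + 10u²v - 174v + 72v² - 96uw + 8u²w - 9u² + u³ - u + 280w + 105)(-9v - 9w)    [combine like terms]
= 4176v²w + 4176vw² - 1728v³w - 1728v²w² - 720uv²w - 720uvw² + 252uv² + 252uvw - 216uv³ - 216uv²w - 90u²v² - 90u²vw + 1566v² + 1566vw - 648v³ - 648v²w + 864uvw + 864uw² - 72u²vw - 72u²w² + 81u²v + 81u²w - 9u³v - 9u³w + 9uv + 9uw - 2520vw - 2520w² - 945v - 945w    [distributive law]
= 3528v²w + 4176vw² - 1728v³w - 1728v²w² - 936uv²w - 720uvw² + 252uv² + 1116uvw - 216uv³ - 90u²v² - 162u²vw + 1566v² - 954vw - 648v³ + 864uw² - 72u²w² + 81u²v + 81u²w - 9u³v - 9u³w + 9uv + 9uw - 2520w² - 945v - 945w    [combine like terms]

3528v²w + 4176vw² - 1728v³w - 1728v²w² - 936uv²w - 720uvw² + 252uv² + 1116uvw - 216uv³ - 90u²v² - 162u²vw + 1566v² - 954vw - 648v³ + 864uw² - 72u²w² + 81u²v + 81u²w - 9u³v - 9u³w + 9uv + 9uw - 2520w² - 945v - 945w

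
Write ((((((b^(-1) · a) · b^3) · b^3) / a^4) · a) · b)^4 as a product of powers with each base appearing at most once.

((((((b^(-1) · a) · b^3) · b^3) / a^4) · a) · b)^4
= ((((((b^(-1) · a) · b^3) · b^3) / a^4) · a)^4) · (b^4)    [power of a product]
= ((((((b^(-1) · a) · b^3) · b^3) / a^4)^4) · (a^4)) · (b^4)    [power of a product]
= ((((((b^(-1) · a) · b^3) · b^3)^4) / ((a^4)^4)) · (a^4)) · (b^4)    [power of a quotient]
= ((((((b^(-1) · a) · b^3)^4) · ((b^3)^4)) / ((a^4)^4)) · (a^4)) · (b^4)    [power of a product]
= ((((((b^(-1) · a)^4) · ((b^3)^4)) · ((b^3)^4)) / ((a^4)^4)) · (a^4)) · (b^4)    [power of a product]
= (((((((b^(-1))^4) · (a^4)) · ((b^3)^4)) · ((b^3)^4)) / ((a^4)^4)) · (a^4)) · (b^4)    [power of a product]
= (((((b^(-4) · (a^4)) · ((b^3)^4)) · ((b^3)^4)) / ((a^4)^4)) · (a^4)) · (b^4)    [power of a power]
= (((((b^(-4) · a^4) · b^12) · ((b^3)^4)) / ((a^4)^4)) · (a^4)) · (b^4)    [power of a power]
= (((((b^(-4) · a^4) · b^12) · b^12) / ((a^4)^4)) · (a^4)) · (b^4)    [power of a power]
= (((((b^(-4) · a^4) · b^12) · b^12) / a^16) · (a^4)) · (b^4)    [power of a power]
= a^(-8)·b^24    [quotient of powers; product of powers]

a^(-8)·b^24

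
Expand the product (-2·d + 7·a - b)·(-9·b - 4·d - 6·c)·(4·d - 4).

(-2·d + 7·a - b)·(-9·b - 4·d - 6·c)·(4·d - 4)
= (18·b·d + 8·d² + 12·c·d - 63·a·b - 28·a·d - 42·a·c + 9·b² + 4·b·d + 6·b·c)·(4·d - 4)    [distributive law]
= (22·b·d + 8·d² + 12·c·d - 63·a·b - 28·a·d - 42·a·c + 9·b² + 6·b·c)·(4·d - 4)    [combine like terms]
= 88·b·d² - 88·b·d + 32·d³ - 32·d² + 48·c·d² - 48·c·d - 252·a·b·d + 252·a·b - 112·a·d² + 112·a·d - 168·a·c·d + 168·a·c + 36·b²·d - 36·b² + 24·b·c·d - 24·b·c    [distributive law]

88·b·d² - 88·b·d + 32·d³ - 32·d² + 48·c·d² - 48·c·d - 252·a·b·d + 252·a·b - 112·a·d² + 112·a·d - 168·a·c·d + 168·a·c + 36·b²·d - 36·b² + 24·b·c·d - 24·b·c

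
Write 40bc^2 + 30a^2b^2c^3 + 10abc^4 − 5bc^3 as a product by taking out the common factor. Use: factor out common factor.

40bc^2 + 30a^2b^2c^3 + 10abc^4 − 5bc^3
= 5(8bc^2 + 6a^2b^2c^3 + 2abc^4 − bc^3)    [factor out 5]
= 5bc^2(8 + 6a^2bc + 2ac^2 − c)    [factor out bc^2]

5bc^2(8 + 6a^2bc + 2ac^2 − c)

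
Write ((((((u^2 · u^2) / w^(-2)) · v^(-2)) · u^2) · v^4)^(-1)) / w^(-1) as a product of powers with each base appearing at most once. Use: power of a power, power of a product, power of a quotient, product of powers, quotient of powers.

((((((u^2 · u^2) / w^(-2)) · v^(-2)) · u^2) · v^4)^(-1)) / w^(-1)
= ((((((u^2 · u^2) / w^(-2)) · v^(-2)) · u^2)^(-1)) · ((v^4)^(-1))) / w^(-1)    [power of a product]
= ((((((u^2 · u^2) / w^(-2)) · v^(-2))^(-1)) · ((u^2)^(-1))) · ((v^4)^(-1))) / w^(-1)    [power of a product]
= ((((((u^2 · u^2) / w^(-2))^(-1)) · ((v^(-2))^(-1))) · ((u^2)^(-1))) · ((v^4)^(-1))) / w^(-1)    [power of a product]
= ((((((u^2 · u^2)^(-1)) / ((w^(-2))^(-1))) · ((v^(-2))^(-1))) · ((u^2)^(-1))) · ((v^4)^(-1))) / w^(-1)    [power of a quotient]
= (((((((u^2)^(-1)) · ((u^2)^(-1))) / ((w^(-2))^(-1))) · ((v^(-2))^(-1))) · ((u^2)^(-1))) · ((v^4)^(-1))) / w^(-1)    [power of a product]
= (((((u^(-2) · ((u^2)^(-1))) / ((w^(-2))^(-1))) · ((v^(-2))^(-1))) · ((u^2)^(-1))) · ((v^4)^(-1))) / w^(-1)    [power of a power]
= (((((u^(-2) · u^(-2)) / ((w^(-2))^(-1))) · ((v^(-2))^(-1))) · ((u^2)^(-1))) · ((v^4)^(-1))) / w^(-1)    [power of a power]
= ((((u^(-4) / ((w^(-2))^(-1))) · ((v^(-2))^(-1))) · ((u^2)^(-1))) · ((v^4)^(-1))) / w^(-1)    [product of powers]
= ((((u^(-4) / w^2) · ((v^(-2))^(-1))) · ((u^2)^(-1))) · ((v^4)^(-1))) / w^(-1)    [power of a power]
= ((((u^(-4) / w^2) · v^2) · ((u^2)^(-1))) · ((v^4)^(-1))) / w^(-1)    [power of a power]
= ((((u^(-4) / w^2) · v^2) · u^(-2)) · ((v^4)^(-1))) / w^(-1)    [power of a power]
= ((((u^(-4) / w^2) · v^2) · u^(-2)) · v^(-4)) / w^(-1)    [power of a power]
= u^(-6)·v^(-2)·w^(-1)    [quotient of powers; product of powers]

u^(-6)·v^(-2)·w^(-1)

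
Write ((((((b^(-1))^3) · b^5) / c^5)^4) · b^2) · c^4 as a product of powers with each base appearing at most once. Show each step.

b^10c^(-16)

((((((b^(-1))^3) · b^5) / c^5)^4) · b^2) · c^4
= ((((((b^(-1))^3) · b^5)^4) / ((c^5)^4)) · b^2) · c^4    [power of a quotient]
= ((((((b^(-1))^3)^4) · ((b^5)^4)) / ((c^5)^4)) · b^2) · c^4    [power of a product]
= (((((b^(-1))^12) · ((b^5)^4)) / ((c^5)^4)) · b^2) · c^4    [power of a power]
= (((b^(-12) · ((b^5)^4)) / ((c^5)^4)) · b^2) · c^4    [power of a power]
= (((b^(-12) · b^20) / ((c^5)^4)) · b^2) · c^4    [power of a power]
= ((b^8 / ((c^5)^4)) · b^2) · c^4    [product of powers]
= ((b^8 / c^20) · b^2) · c^4    [power of a power]
= b^10c^(-16)    [quotient of powers; product of powers]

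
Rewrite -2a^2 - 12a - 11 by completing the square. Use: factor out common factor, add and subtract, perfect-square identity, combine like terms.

-2a^2 - 12a - 11
= -2(a^2 + 6a) - 11    [factor out -2 from the a-terms]
= -2(a^2 + 6a + 9 - 9) - 11    [add and subtract 9 inside the bracket]
= -2(a + 3)^2 + 18 - 11    [perfect-square identity]
= -2(a + 3)^2 + 7    [combine constants]

-2(a + 3)^2 + 7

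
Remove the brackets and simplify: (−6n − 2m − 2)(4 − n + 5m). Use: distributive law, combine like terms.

−22n + 6n^2 − 28mn − 18m − 10m^2 − 8

(−6n − 2m − 2)(4 − n + 5m)
= −24n + 6n^2 − 30mn − 8m + 2mn − 10m^2 − 8 + 2n − 10m    [distributive law]
= −22n + 6n^2 − 28mn − 18m − 10m^2 − 8    [combine like terms]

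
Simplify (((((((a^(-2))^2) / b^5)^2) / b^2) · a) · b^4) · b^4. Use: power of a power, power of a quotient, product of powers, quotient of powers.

a^(-7)·b^(-4)

(((((((a^(-2))^2) / b^5)^2) / b^2) · a) · b^4) · b^4
= (((((((a^(-2))^2)^2) / ((b^5)^2)) / b^2) · a) · b^4) · b^4    [power of a quotient]
= ((((((a^(-2))^4) / ((b^5)^2)) / b^2) · a) · b^4) · b^4    [power of a power]
= ((((a^(-8) / ((b^5)^2)) / b^2) · a) · b^4) · b^4    [power of a power]
= ((((a^(-8) / b^10) / b^2) · a) · b^4) · b^4    [power of a power]
= a^(-7)·b^(-4)    [quotient of powers; product of powers]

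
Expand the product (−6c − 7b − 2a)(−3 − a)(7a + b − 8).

78ac + 18bc − 144c + 42a^2c + 6abc + 97ab + 21b^2 − 168b + 51a^2b + 7ab^2 + 26a^2 − 48a + 14a^3

(−6c − 7b − 2a)(−3 − a)(7a + b − 8)
= (18c + 6ac + 21b + 7ab + 6a + 2a^2)(7a + b − 8)    [distributive law]
= 126ac + 18bc − 144c + 42a^2c + 6abc − 48ac + 147ab + 21b^2 − 168b + 49a^2b + 7ab^2 − 56ab + 42a^2 + 6ab − 48a + 14a^3 + 2a^2b − 16a^2    [distributive law]
= 78ac + 18bc − 144c + 42a^2c + 6abc + 97ab + 21b^2 − 168b + 51a^2b + 7ab^2 + 26a^2 − 48a + 14a^3    [combine like terms]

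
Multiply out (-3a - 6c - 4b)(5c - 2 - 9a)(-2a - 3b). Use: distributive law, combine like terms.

(-3a - 6c - 4b)(5c - 2 - 9a)(-2a - 3b)
= (-15ac + 6a + 27a^2 - 30c^2 + 12c + 54ac - 20bc + 8b + 36ab)(-2a - 3b)    [distributive law]
= (39ac + 6a + 27a^2 - 30c^2 + 12c - 20bc + 8b + 36ab)(-2a - 3b)    [combine like terms]
= -78a^2c - 117abc - 12a^2 - 18ab - 54a^3 - 81a^2b + 60ac^2 + 90bc^2 - 24ac - 36bc + 40abc + 60b^2c - 16ab - 24b^2 - 72a^2b - 108ab^2    [distributive law]
= -78a^2c - 77abc - 12a^2 - 34ab - 54a^3 - 153a^2b + 60ac^2 + 90bc^2 - 24ac - 36bc + 60b^2c - 24b^2 - 108ab^2    [combine like terms]

-78a^2c - 77abc - 12a^2 - 34ab - 54a^3 - 153a^2b + 60ac^2 + 90bc^2 - 24ac - 36bc + 60b^2c - 24b^2 - 108ab^2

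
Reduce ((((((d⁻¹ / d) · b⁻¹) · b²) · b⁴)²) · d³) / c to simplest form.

b¹⁰·c⁻¹·d⁻¹

((((((d⁻¹ / d) · b⁻¹) · b²) · b⁴)²) · d³) / c
= ((((((d⁻¹ / d) · b⁻¹) · b²)²) · ((b⁴)²)) · d³) / c    [power of a product]
= ((((((d⁻¹ / d) · b⁻¹)²) · ((b²)²)) · ((b⁴)²)) · d³) / c    [power of a product]
= ((((((d⁻¹ / d)²) · ((b⁻¹)²)) · ((b²)²)) · ((b⁴)²)) · d³) / c    [power of a product]
= (((((((d⁻¹)²) / (d²)) · ((b⁻¹)²)) · ((b²)²)) · ((b⁴)²)) · d³) / c    [power of a quotient]
= (((((d⁻² / (d²)) · ((b⁻¹)²)) · ((b²)²)) · ((b⁴)²)) · d³) / c    [power of a power]
= ((((d⁻⁴ · ((b⁻¹)²)) · ((b²)²)) · ((b⁴)²)) · d³) / c    [quotient of powers]
= ((((d⁻⁴ · b⁻²) · ((b²)²)) · ((b⁴)²)) · d³) / c    [power of a power]
= ((((d⁻⁴ · b⁻²) · b⁴) · ((b⁴)²)) · d³) / c    [power of a power]
= ((((d⁻⁴ · b⁻²) · b⁴) · b⁸) · d³) / c    [power of a power]
= b¹⁰·c⁻¹·d⁻¹    [quotient of powers; product of powers]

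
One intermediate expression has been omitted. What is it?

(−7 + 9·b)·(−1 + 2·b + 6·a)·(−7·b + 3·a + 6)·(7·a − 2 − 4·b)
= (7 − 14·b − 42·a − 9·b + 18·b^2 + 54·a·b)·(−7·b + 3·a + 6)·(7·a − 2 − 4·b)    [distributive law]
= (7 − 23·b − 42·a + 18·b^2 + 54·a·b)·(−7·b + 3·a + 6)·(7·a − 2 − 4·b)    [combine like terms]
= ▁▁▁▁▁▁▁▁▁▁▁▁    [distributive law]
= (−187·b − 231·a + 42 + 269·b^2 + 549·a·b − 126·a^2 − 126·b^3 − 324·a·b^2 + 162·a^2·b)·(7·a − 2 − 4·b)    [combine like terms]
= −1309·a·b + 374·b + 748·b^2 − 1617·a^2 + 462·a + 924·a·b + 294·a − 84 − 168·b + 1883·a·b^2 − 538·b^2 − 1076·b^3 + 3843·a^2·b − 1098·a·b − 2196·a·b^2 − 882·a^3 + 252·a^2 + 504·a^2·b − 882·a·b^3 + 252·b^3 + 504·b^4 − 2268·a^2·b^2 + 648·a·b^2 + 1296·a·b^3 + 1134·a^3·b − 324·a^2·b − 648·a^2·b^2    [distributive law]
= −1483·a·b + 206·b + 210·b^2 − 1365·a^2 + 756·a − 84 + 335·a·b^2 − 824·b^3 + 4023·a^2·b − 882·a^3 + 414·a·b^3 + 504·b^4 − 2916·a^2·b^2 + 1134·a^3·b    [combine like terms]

By distributive law:

(−49·b + 21·a + 42 + 161·b^2 − 69·a·b − 138·b + 294·a·b − 126·a^2 − 252·a − 126·b^3 + 54·a·b^2 + 108·b^2 − 378·a·b^2 + 162·a^2·b + 324·a·b)·(7·a − 2 − 4·b)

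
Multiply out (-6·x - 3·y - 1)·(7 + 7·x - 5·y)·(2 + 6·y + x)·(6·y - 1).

-338·x·y + 105·x - 1821·x·y^2 - 555·x^2·y + 133·x^2 - 1458·x^2·y^2 - 252·x^3·y + 42·x^3 + 414·x·y^3 - 378·y^2 - 10·y - 486·y^3 + 540·y^4 + 14

(-6·x - 3·y - 1)·(7 + 7·x - 5·y)·(2 + 6·y + x)·(6·y - 1)
= (-42·x - 42·x^2 + 30·x·y - 21·y - 21·x·y + 15·y^2 - 7 - 7·x + 5·y)·(2 + 6·y + x)·(6·y - 1)    [distributive law]
= (-49·x - 42·x^2 + 9·x·y - 16·y + 15·y^2 - 7)·(2 + 6·y + x)·(6·y - 1)    [combine like terms]
= (-98·x - 294·x·y - 49·x^2 - 84·x^2 - 252·x^2·y - 42·x^3 + 18·x·y + 54·x·y^2 + 9·x^2·y - 32·y - 96·y^2 - 16·x·y + 30·y^2 + 90·y^3 + 15·x·y^2 - 14 - 42·y - 7·x)·(6·y - 1)    [distributive law]
= (-105·x - 292·x·y - 133·x^2 - 243·x^2·y - 42·x^3 + 69·x·y^2 - 74·y - 66·y^2 + 90·y^3 - 14)·(6·y - 1)    [combine like terms]
= -630·x·y + 105·x - 1752·x·y^2 + 292·x·y - 798·x^2·y + 133·x^2 - 1458·x^2·y^2 + 243·x^2·y - 252·x^3·y + 42·x^3 + 414·x·y^3 - 69·x·y^2 - 444·y^2 + 74·y - 396·y^3 + 66·y^2 + 540·y^4 - 90·y^3 - 84·y + 14    [distributive law]
= -338·x·y + 105·x - 1821·x·y^2 - 555·x^2·y + 133·x^2 - 1458·x^2·y^2 - 252·x^3·y + 42·x^3 + 414·x·y^3 - 378·y^2 - 10·y - 486·y^3 + 540·y^4 + 14    [combine like terms]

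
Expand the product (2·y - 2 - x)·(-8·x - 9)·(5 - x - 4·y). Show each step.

(2·y - 2 - x)·(-8·x - 9)·(5 - x - 4·y)
= (-16·x·y - 18·y + 16·x + 18 + 8·x² + 9·x)·(5 - x - 4·y)    [distributive law]
= (-16·x·y - 18·y + 25·x + 18 + 8·x²)·(5 - x - 4·y)    [combine like terms]
= -80·x·y + 16·x²·y + 64·x·y² - 90·y + 18·x·y + 72·y² + 125·x - 25·x² - 100·x·y + 90 - 18·x - 72·y + 40·x² - 8·x³ - 32·x²·y    [distributive law]
= -162·x·y - 16·x²·y + 64·x·y² - 162·y + 72·y² + 107·x + 15·x² + 90 - 8·x³    [combine like terms]

-162·x·y - 16·x²·y + 64·x·y² - 162·y + 72·y² + 107·x + 15·x² + 90 - 8·x³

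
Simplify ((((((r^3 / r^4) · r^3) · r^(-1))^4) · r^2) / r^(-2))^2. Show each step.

((((((r^3 / r^4) · r^3) · r^(-1))^4) · r^2) / r^(-2))^2
= ((((((r^3 / r^4) · r^3) · r^(-1))^4) · r^2)^2) / ((r^(-2))^2)    [power of a quotient]
= ((((((r^3 / r^4) · r^3) · r^(-1))^4)^2) · ((r^2)^2)) / ((r^(-2))^2)    [power of a product]
= (((((r^3 / r^4) · r^3) · r^(-1))^8) · ((r^2)^2)) / ((r^(-2))^2)    [power of a power]
= (((((r^3 / r^4) · r^3)^8) · ((r^(-1))^8)) · ((r^2)^2)) / ((r^(-2))^2)    [power of a product]
= (((((r^3 / r^4)^8) · ((r^3)^8)) · ((r^(-1))^8)) · ((r^2)^2)) / ((r^(-2))^2)    [power of a product]
= ((((((r^3)^8) / ((r^4)^8)) · ((r^3)^8)) · ((r^(-1))^8)) · ((r^2)^2)) / ((r^(-2))^2)    [power of a quotient]
= ((((r^24 / ((r^4)^8)) · ((r^3)^8)) · ((r^(-1))^8)) · ((r^2)^2)) / ((r^(-2))^2)    [power of a power]
= ((((r^24 / r^32) · ((r^3)^8)) · ((r^(-1))^8)) · ((r^2)^2)) / ((r^(-2))^2)    [power of a power]
= (((r^(-8) · ((r^3)^8)) · ((r^(-1))^8)) · ((r^2)^2)) / ((r^(-2))^2)    [quotient of powers]
= (((r^(-8) · r^24) · ((r^(-1))^8)) · ((r^2)^2)) / ((r^(-2))^2)    [power of a power]
= ((r^16 · ((r^(-1))^8)) · ((r^2)^2)) / ((r^(-2))^2)    [product of powers]
= ((r^16 · r^(-8)) · ((r^2)^2)) / ((r^(-2))^2)    [power of a power]
= (r^8 · ((r^2)^2)) / ((r^(-2))^2)    [product of powers]
= (r^8 · r^4) / ((r^(-2))^2)    [power of a power]
= r^12 / ((r^(-2))^2)    [product of powers]
= r^12 / r^(-4)    [power of a power]
= r^16    [quotient of powers]

r^16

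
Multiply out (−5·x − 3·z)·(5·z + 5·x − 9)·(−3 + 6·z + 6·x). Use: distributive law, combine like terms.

(−5·x − 3·z)·(5·z + 5·x − 9)·(−3 + 6·z + 6·x)
= (−25·x·z − 25·x^2 + 45·x − 15·z^2 − 15·x·z + 27·z)·(−3 + 6·z + 6·x)    [distributive law]
= (−40·x·z − 25·x^2 + 45·x − 15·z^2 + 27·z)·(−3 + 6·z + 6·x)    [combine like terms]
= 120·x·z − 240·x·z^2 − 240·x^2·z + 75·x^2 − 150·x^2·z − 150·x^3 − 135·x + 270·x·z + 270·x^2 + 45·z^2 − 90·z^3 − 90·x·z^2 − 81·z + 162·z^2 + 162·x·z    [distributive law]
= 552·x·z − 330·x·z^2 − 390·x^2·z + 345·x^2 − 150·x^3 − 135·x + 207·z^2 − 90·z^3 − 81·z    [combine like terms]

552·x·z − 330·x·z^2 − 390·x^2·z + 345·x^2 − 150·x^3 − 135·x + 207·z^2 − 90·z^3 − 81·z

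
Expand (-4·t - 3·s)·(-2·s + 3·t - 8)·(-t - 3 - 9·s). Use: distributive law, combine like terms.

(-4·t - 3·s)·(-2·s + 3·t - 8)·(-t - 3 - 9·s)
= (8·s·t - 12·t² + 32·t + 6·s² - 9·s·t + 24·s)·(-t - 3 - 9·s)    [distributive law]
= (-s·t - 12·t² + 32·t + 6·s² + 24·s)·(-t - 3 - 9·s)    [combine like terms]
= s·t² + 3·s·t + 9·s²·t + 12·t³ + 36·t² + 108·s·t² - 32·t² - 96·t - 288·s·t - 6·s²·t - 18·s² - 54·s³ - 24·s·t - 72·s - 216·s²    [distributive law]
= 109·s·t² - 309·s·t + 3·s²·t + 12·t³ + 4·t² - 96·t - 234·s² - 54·s³ - 72·s    [combine like terms]

109·s·t² - 309·s·t + 3·s²·t + 12·t³ + 4·t² - 96·t - 234·s² - 54·s³ - 72·s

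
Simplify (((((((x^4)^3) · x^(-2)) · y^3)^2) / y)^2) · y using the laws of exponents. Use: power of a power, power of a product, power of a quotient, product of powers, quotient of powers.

x^40y^11

(((((((x^4)^3) · x^(-2)) · y^3)^2) / y)^2) · y
= (((((((x^4)^3) · x^(-2)) · y^3)^2)^2) / (y^2)) · y    [power of a quotient]
= ((((((x^4)^3) · x^(-2)) · y^3)^4) / (y^2)) · y    [power of a power]
= ((((((x^4)^3) · x^(-2))^4) · ((y^3)^4)) / (y^2)) · y    [power of a product]
= ((((((x^4)^3)^4) · ((x^(-2))^4)) · ((y^3)^4)) / (y^2)) · y    [power of a product]
= (((((x^4)^12) · ((x^(-2))^4)) · ((y^3)^4)) / (y^2)) · y    [power of a power]
= (((x^48 · ((x^(-2))^4)) · ((y^3)^4)) / (y^2)) · y    [power of a power]
= (((x^48 · x^(-8)) · ((y^3)^4)) / (y^2)) · y    [power of a power]
= ((x^40 · ((y^3)^4)) / (y^2)) · y    [product of powers]
= ((x^40 · y^12) / (y^2)) · y    [power of a power]
= x^40y^11    [quotient of powers; product of powers]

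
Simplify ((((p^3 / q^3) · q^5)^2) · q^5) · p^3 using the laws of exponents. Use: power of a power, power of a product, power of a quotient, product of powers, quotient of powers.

p^9q^9

((((p^3 / q^3) · q^5)^2) · q^5) · p^3
= ((((p^3 / q^3)^2) · ((q^5)^2)) · q^5) · p^3    [power of a product]
= (((((p^3)^2) / ((q^3)^2)) · ((q^5)^2)) · q^5) · p^3    [power of a quotient]
= (((p^6 / ((q^3)^2)) · ((q^5)^2)) · q^5) · p^3    [power of a power]
= (((p^6 / q^6) · ((q^5)^2)) · q^5) · p^3    [power of a power]
= (((p^6 / q^6) · q^10) · q^5) · p^3    [power of a power]
= p^9q^9    [quotient of powers; product of powers]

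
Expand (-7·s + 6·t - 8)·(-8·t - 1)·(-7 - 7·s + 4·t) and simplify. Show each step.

(-7·s + 6·t - 8)·(-8·t - 1)·(-7 - 7·s + 4·t)
= (56·s·t + 7·s - 48·t^2 - 6·t + 64·t + 8)·(-7 - 7·s + 4·t)    [distributive law]
= (56·s·t + 7·s - 48·t^2 + 58·t + 8)·(-7 - 7·s + 4·t)    [combine like terms]
= -392·s·t - 392·s^2·t + 224·s·t^2 - 49·s - 49·s^2 + 28·s·t + 336·t^2 + 336·s·t^2 - 192·t^3 - 406·t - 406·s·t + 232·t^2 - 56 - 56·s + 32·t    [distributive law]
= -770·s·t - 392·s^2·t + 560·s·t^2 - 105·s - 49·s^2 + 568·t^2 - 192·t^3 - 374·t - 56    [combine like terms]

-770·s·t - 392·s^2·t + 560·s·t^2 - 105·s - 49·s^2 + 568·t^2 - 192·t^3 - 374·t - 56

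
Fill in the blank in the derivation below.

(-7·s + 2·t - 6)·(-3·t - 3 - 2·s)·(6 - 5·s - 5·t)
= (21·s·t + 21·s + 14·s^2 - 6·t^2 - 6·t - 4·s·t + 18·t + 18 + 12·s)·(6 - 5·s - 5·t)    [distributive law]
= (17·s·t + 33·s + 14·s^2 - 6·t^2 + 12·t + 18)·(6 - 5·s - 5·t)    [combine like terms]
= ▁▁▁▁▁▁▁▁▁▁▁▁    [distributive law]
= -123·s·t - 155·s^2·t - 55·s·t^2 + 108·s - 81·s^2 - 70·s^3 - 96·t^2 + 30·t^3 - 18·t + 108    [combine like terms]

By distributive law:

102·s·t - 85·s^2·t - 85·s·t^2 + 198·s - 165·s^2 - 165·s·t + 84·s^2 - 70·s^3 - 70·s^2·t - 36·t^2 + 30·s·t^2 + 30·t^3 + 72·t - 60·s·t - 60·t^2 + 108 - 90·s - 90·t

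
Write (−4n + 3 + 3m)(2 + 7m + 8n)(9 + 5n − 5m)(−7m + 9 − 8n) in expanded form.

−2751mn + 1134n − 3264n^2 + 2564mn^2 + 224n^3 + 560m^2n − 1980m^2n^2 − 35m^3n + 1280n^4 + 1539m + 486 − 1005m^2 − 1323m^3 + 735m^4

(−4n + 3 + 3m)(2 + 7m + 8n)(9 + 5n − 5m)(−7m + 9 − 8n)
= (−8n − 28mn − 32n^2 + 6 + 21m + 24n + 6m + 21m^2 + 24mn)(9 + 5n − 5m)(−7m + 9 − 8n)    [distributive law]
= (16n − 4mn − 32n^2 + 6 + 27m + 21m^2)(9 + 5n − 5m)(−7m + 9 − 8n)    [combine like terms]
= (144n + 80n^2 − 80mn − 36mn − 20mn^2 + 20m^2n − 288n^2 − 160n^3 + 160mn^2 + 54 + 30n − 30m + 243m + 135mn − 135m^2 + 189m^2 + 105m^2n − 105m^3)(−7m + 9 − 8n)    [distributive law]
= (174n − 208n^2 + 19mn + 140mn^2 + 125m^2n − 160n^3 + 54 + 213m + 54m^2 − 105m^3)(−7m + 9 − 8n)    [combine like terms]
= −1218mn + 1566n − 1392n^2 + 1456mn^2 − 1872n^2 + 1664n^3 − 133m^2n + 171mn − 152mn^2 − 980m^2n^2 + 1260mn^2 − 1120mn^3 − 875m^3n + 1125m^2n − 1000m^2n^2 + 1120mn^3 − 1440n^3 + 1280n^4 − 378m + 486 − 432n − 1491m^2 + 1917m − 1704mn − 378m^3 + 486m^2 − 432m^2n + 735m^4 − 945m^3 + 840m^3n    [distributive law]
= −2751mn + 1134n − 3264n^2 + 2564mn^2 + 224n^3 + 560m^2n − 1980m^2n^2 − 35m^3n + 1280n^4 + 1539m + 486 − 1005m^2 − 1323m^3 + 735m^4    [combine like terms]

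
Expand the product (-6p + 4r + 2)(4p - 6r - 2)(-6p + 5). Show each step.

(-6p + 4r + 2)(4p - 6r - 2)(-6p + 5)
= (-24p^2 + 36pr + 12p + 16pr - 24r^2 - 8r + 8p - 12r - 4)(-6p + 5)    [distributive law]
= (-24p^2 + 52pr + 20p - 24r^2 - 20r - 4)(-6p + 5)    [combine like terms]
= 144p^3 - 120p^2 - 312p^2r + 260pr - 120p^2 + 100p + 144pr^2 - 120r^2 + 120pr - 100r + 24p - 20    [distributive law]
= 144p^3 - 240p^2 - 312p^2r + 380pr + 124p + 144pr^2 - 120r^2 - 100r - 20    [combine like terms]

144p^3 - 240p^2 - 312p^2r + 380pr + 124p + 144pr^2 - 120r^2 - 100r - 20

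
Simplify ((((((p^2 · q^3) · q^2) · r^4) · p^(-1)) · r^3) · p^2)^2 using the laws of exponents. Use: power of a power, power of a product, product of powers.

p^6q^10r^14

((((((p^2 · q^3) · q^2) · r^4) · p^(-1)) · r^3) · p^2)^2
= ((((((p^2 · q^3) · q^2) · r^4) · p^(-1)) · r^3)^2) · ((p^2)^2)    [power of a product]
= ((((((p^2 · q^3) · q^2) · r^4) · p^(-1))^2) · ((r^3)^2)) · ((p^2)^2)    [power of a product]
= ((((((p^2 · q^3) · q^2) · r^4)^2) · ((p^(-1))^2)) · ((r^3)^2)) · ((p^2)^2)    [power of a product]
= ((((((p^2 · q^3) · q^2)^2) · ((r^4)^2)) · ((p^(-1))^2)) · ((r^3)^2)) · ((p^2)^2)    [power of a product]
= ((((((p^2 · q^3)^2) · ((q^2)^2)) · ((r^4)^2)) · ((p^(-1))^2)) · ((r^3)^2)) · ((p^2)^2)    [power of a product]
= (((((((p^2)^2) · ((q^3)^2)) · ((q^2)^2)) · ((r^4)^2)) · ((p^(-1))^2)) · ((r^3)^2)) · ((p^2)^2)    [power of a product]
= (((((p^4 · ((q^3)^2)) · ((q^2)^2)) · ((r^4)^2)) · ((p^(-1))^2)) · ((r^3)^2)) · ((p^2)^2)    [power of a power]
= (((((p^4 · q^6) · ((q^2)^2)) · ((r^4)^2)) · ((p^(-1))^2)) · ((r^3)^2)) · ((p^2)^2)    [power of a power]
= (((((p^4 · q^6) · q^4) · ((r^4)^2)) · ((p^(-1))^2)) · ((r^3)^2)) · ((p^2)^2)    [power of a power]
= (((((p^4 · q^6) · q^4) · r^8) · ((p^(-1))^2)) · ((r^3)^2)) · ((p^2)^2)    [power of a power]
= (((((p^4 · q^6) · q^4) · r^8) · p^(-2)) · ((r^3)^2)) · ((p^2)^2)    [power of a power]
= (((((p^4 · q^6) · q^4) · r^8) · p^(-2)) · r^6) · ((p^2)^2)    [power of a power]
= (((((p^4 · q^6) · q^4) · r^8) · p^(-2)) · r^6) · p^4    [power of a power]
= p^6q^10r^14    [product of powers]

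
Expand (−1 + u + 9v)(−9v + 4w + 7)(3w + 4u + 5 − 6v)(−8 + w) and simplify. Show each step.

(−1 + u + 9v)(−9v + 4w + 7)(3w + 4u + 5 − 6v)(−8 + w)
= (9v − 4w − 7 − 9uv + 4uw + 7u − 81v^2 + 36vw + 63v)(3w + 4u + 5 − 6v)(−8 + w)    [distributive law]
= (72v − 4w − 7 − 9uv + 4uw + 7u − 81v^2 + 36vw)(3w + 4u + 5 − 6v)(−8 + w)    [combine like terms]
= (216vw + 288uv + 360v − 432v^2 − 12w^2 − 16uw − 20w + 24vw − 21w − 28u − 35 + 42v − 27uvw − 36u^2v − 45uv + 54uv^2 + 12uw^2 + 16u^2w + 20uw − 24uvw + 21uw + 28u^2 + 35u − 42uv − 243v^2w − 324uv^2 − 405v^2 + 486v^3 + 108vw^2 + 144uvw + 180vw − 216v^2w)(−8 + w)    [distributive law]
= (420vw + 201uv + 402v − 837v^2 − 12w^2 + 25uw − 41w + 7u − 35 + 93uvw − 36u^2v − 270uv^2 + 12uw^2 + 16u^2w + 28u^2 − 459v^2w + 486v^3 + 108vw^2)(−8 + w)    [combine like terms]
= −3360vw + 420vw^2 − 1608uv + 201uvw − 3216v + 402vw + 6696v^2 − 837v^2w + 96w^2 − 12w^3 − 200uw + 25uw^2 + 328w − 41w^2 − 56u + 7uw + 280 − 35w − 744uvw + 93uvw^2 + 288u^2v − 36u^2vw + 2160uv^2 − 270uv^2w − 96uw^2 + 12uw^3 − 128u^2w + 16u^2w^2 − 224u^2 + 28u^2w + 3672v^2w − 459v^2w^2 − 3888v^3 + 486v^3w − 864vw^2 + 108vw^3    [distributive law]
= −2958vw − 444vw^2 − 1608uv − 543uvw − 3216v + 6696v^2 + 2835v^2w + 55w^2 − 12w^3 − 193uw − 71uw^2 + 293w − 56u + 280 + 93uvw^2 + 288u^2v − 36u^2vw + 2160uv^2 − 270uv^2w + 12uw^3 − 100u^2w + 16u^2w^2 − 224u^2 − 459v^2w^2 − 3888v^3 + 486v^3w + 108vw^3    [combine like terms]

−2958vw − 444vw^2 − 1608uv − 543uvw − 3216v + 6696v^2 + 2835v^2w + 55w^2 − 12w^3 − 193uw − 71uw^2 + 293w − 56u + 280 + 93uvw^2 + 288u^2v − 36u^2vw + 2160uv^2 − 270uv^2w + 12uw^3 − 100u^2w + 16u^2w^2 − 224u^2 − 459v^2w^2 − 3888v^3 + 486v^3w + 108vw^3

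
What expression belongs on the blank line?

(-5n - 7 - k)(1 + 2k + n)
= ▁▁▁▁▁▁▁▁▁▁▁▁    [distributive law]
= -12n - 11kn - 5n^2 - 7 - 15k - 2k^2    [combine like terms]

After distributive law, the bracketed line is:

-5n - 10kn - 5n^2 - 7 - 14k - 7n - k - 2k^2 - kn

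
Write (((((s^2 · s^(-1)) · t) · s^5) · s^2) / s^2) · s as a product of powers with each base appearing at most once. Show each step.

s^7t

(((((s^2 · s^(-1)) · t) · s^5) · s^2) / s^2) · s
= ((((s · t) · s^5) · s^2) / s^2) · s    [product of powers]
= s^7t    [quotient of powers; product of powers]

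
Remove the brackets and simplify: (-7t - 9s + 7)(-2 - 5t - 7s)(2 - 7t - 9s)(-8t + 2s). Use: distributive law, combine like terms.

-448t² - 400st - 1736t³ - 4318st² - 2052s²t + 1960t⁴ + 7294st³ + 8350s²t² + 1962s³t + 128s² + 810s³ - 1134s⁴ + 224t - 56s

(-7t - 9s + 7)(-2 - 5t - 7s)(2 - 7t - 9s)(-8t + 2s)
= (14t + 35t² + 49st + 18s + 45st + 63s² - 14 - 35t - 49s)(2 - 7t - 9s)(-8t + 2s)    [distributive law]
= (-21t + 35t² + 94st - 31s + 63s² - 14)(2 - 7t - 9s)(-8t + 2s)    [combine like terms]
= (-42t + 147t² + 189st + 70t² - 245t³ - 315st² + 188st - 658st² - 846s²t - 62s + 217st + 279s² + 126s² - 441s²t - 567s³ - 28 + 98t + 126s)(-8t + 2s)    [distributive law]
= (56t + 217t² + 594st - 245t³ - 973st² - 1287s²t + 64s + 405s² - 567s³ - 28)(-8t + 2s)    [combine like terms]
= -448t² + 112st - 1736t³ + 434st² - 4752st² + 1188s²t + 1960t⁴ - 490st³ + 7784st³ - 1946s²t² + 10296s²t² - 2574s³t - 512st + 128s² - 3240s²t + 810s³ + 4536s³t - 1134s⁴ + 224t - 56s    [distributive law]
= -448t² - 400st - 1736t³ - 4318st² - 2052s²t + 1960t⁴ + 7294st³ + 8350s²t² + 1962s³t + 128s² + 810s³ - 1134s⁴ + 224t - 56s    [combine like terms]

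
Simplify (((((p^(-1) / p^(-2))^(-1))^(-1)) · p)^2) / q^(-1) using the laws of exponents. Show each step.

p^4q

(((((p^(-1) / p^(-2))^(-1))^(-1)) · p)^2) / q^(-1)
= (((((p^(-1) / p^(-2))^(-1))^(-1))^2) · (p^2)) / q^(-1)    [power of a product]
= ((((p^(-1) / p^(-2))^(-1))^(-2)) · (p^2)) / q^(-1)    [power of a power]
= (((p^(-1) / p^(-2))^2) · (p^2)) / q^(-1)    [power of a power]
= ((((p^(-1))^2) / ((p^(-2))^2)) · (p^2)) / q^(-1)    [power of a quotient]
= ((p^(-2) / ((p^(-2))^2)) · (p^2)) / q^(-1)    [power of a power]
= ((p^(-2) / p^(-4)) · (p^2)) / q^(-1)    [power of a power]
= (p^2 · (p^2)) / q^(-1)    [quotient of powers]
= p^4 / q^(-1)    [product of powers]
= p^4q    [quotient of powers]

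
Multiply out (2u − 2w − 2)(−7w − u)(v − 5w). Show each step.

(2u − 2w − 2)(−7w − u)(v − 5w)
= (−14uw − 2u² + 14w² + 2uw + 14w + 2u)(v − 5w)    [distributive law]
= (−12uw − 2u² + 14w² + 14w + 2u)(v − 5w)    [combine like terms]
= −12uvw + 60uw² − 2u²v + 10u²w + 14vw² − 70w³ + 14vw − 70w² + 2uv − 10uw    [distributive law]

−12uvw + 60uw² − 2u²v + 10u²w + 14vw² − 70w³ + 14vw − 70w² + 2uv − 10uw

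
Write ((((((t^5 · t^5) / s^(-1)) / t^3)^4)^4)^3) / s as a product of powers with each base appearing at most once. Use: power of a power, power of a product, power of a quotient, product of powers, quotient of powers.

s^47·t^336

((((((t^5 · t^5) / s^(-1)) / t^3)^4)^4)^3) / s
= (((((t^5 · t^5) / s^(-1)) / t^3)^4)^12) / s    [power of a power]
= ((((t^5 · t^5) / s^(-1)) / t^3)^48) / s    [power of a power]
= ((((t^5 · t^5) / s^(-1))^48) / ((t^3)^48)) / s    [power of a quotient]
= ((((t^5 · t^5)^48) / ((s^(-1))^48)) / ((t^3)^48)) / s    [power of a quotient]
= (((((t^5)^48) · ((t^5)^48)) / ((s^(-1))^48)) / ((t^3)^48)) / s    [power of a product]
= (((t^240 · ((t^5)^48)) / ((s^(-1))^48)) / ((t^3)^48)) / s    [power of a power]
= (((t^240 · t^240) / ((s^(-1))^48)) / ((t^3)^48)) / s    [power of a power]
= ((t^480 / ((s^(-1))^48)) / ((t^3)^48)) / s    [product of powers]
= ((t^480 / s^(-48)) / ((t^3)^48)) / s    [power of a power]
= ((t^480 / s^(-48)) / t^144) / s    [power of a power]
= s^47·t^336    [quotient of powers; product of powers]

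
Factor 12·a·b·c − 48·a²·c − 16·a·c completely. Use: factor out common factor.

12·a·b·c − 48·a²·c − 16·a·c
= 4(3·a·b·c − 12·a²·c − 4·a·c)    [factor out 4]
= 4·a·c(3·b − 12·a − 4)    [factor out a·c]

4·a·c(3·b − 12·a − 4)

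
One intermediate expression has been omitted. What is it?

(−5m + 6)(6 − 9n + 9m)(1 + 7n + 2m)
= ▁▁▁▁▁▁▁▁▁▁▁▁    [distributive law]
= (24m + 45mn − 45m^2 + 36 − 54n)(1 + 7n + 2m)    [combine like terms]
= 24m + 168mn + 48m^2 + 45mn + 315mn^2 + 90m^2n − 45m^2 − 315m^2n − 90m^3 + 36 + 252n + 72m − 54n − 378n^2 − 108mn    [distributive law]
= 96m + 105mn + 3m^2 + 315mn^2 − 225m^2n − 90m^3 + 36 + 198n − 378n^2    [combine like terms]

Applying distributive law to the line above:

(−30m + 45mn − 45m^2 + 36 − 54n + 54m)(1 + 7n + 2m)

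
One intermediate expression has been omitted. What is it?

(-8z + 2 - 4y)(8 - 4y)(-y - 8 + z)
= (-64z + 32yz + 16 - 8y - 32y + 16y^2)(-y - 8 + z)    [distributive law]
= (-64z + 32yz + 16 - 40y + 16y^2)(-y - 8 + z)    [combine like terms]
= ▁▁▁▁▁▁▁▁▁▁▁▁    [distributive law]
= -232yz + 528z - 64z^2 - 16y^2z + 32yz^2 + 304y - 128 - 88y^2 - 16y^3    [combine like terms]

By distributive law:

64yz + 512z - 64z^2 - 32y^2z - 256yz + 32yz^2 - 16y - 128 + 16z + 40y^2 + 320y - 40yz - 16y^3 - 128y^2 + 16y^2z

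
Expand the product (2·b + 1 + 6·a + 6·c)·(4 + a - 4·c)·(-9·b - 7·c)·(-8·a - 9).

738·a·b^2 + 648·b^2 + 556·a·b·c + 2124·b·c + 144·a^2·b^2 - 1184·a^2·b·c - 576·a·b^2·c - 648·b^2·c - 2176·a·b·c^2 - 2448·b·c^2 + 2313·a·b + 324·b + 1799·a·c + 252·c + 2286·a^2·b + 1778·a^2·c - 14·a·c^2 + 1260·c^2 + 432·a^3·b + 336·a^3·c - 1008·a^2·c^2 - 1344·a·c^3 - 1512·c^3

(2·b + 1 + 6·a + 6·c)·(4 + a - 4·c)·(-9·b - 7·c)·(-8·a - 9)
= (8·b + 2·a·b - 8·b·c + 4 + a - 4·c + 24·a + 6·a^2 - 24·a·c + 24·c + 6·a·c - 24·c^2)·(-9·b - 7·c)·(-8·a - 9)    [distributive law]
= (8·b + 2·a·b - 8·b·c + 4 + 25·a + 20·c + 6·a^2 - 18·a·c - 24·c^2)·(-9·b - 7·c)·(-8·a - 9)    [combine like terms]
= (-72·b^2 - 56·b·c - 18·a·b^2 - 14·a·b·c + 72·b^2·c + 56·b·c^2 - 36·b - 28·c - 225·a·b - 175·a·c - 180·b·c - 140·c^2 - 54·a^2·b - 42·a^2·c + 162·a·b·c + 126·a·c^2 + 216·b·c^2 + 168·c^3)·(-8·a - 9)    [distributive law]
= (-72·b^2 - 236·b·c - 18·a·b^2 + 148·a·b·c + 72·b^2·c + 272·b·c^2 - 36·b - 28·c - 225·a·b - 175·a·c - 140·c^2 - 54·a^2·b - 42·a^2·c + 126·a·c^2 + 168·c^3)·(-8·a - 9)    [combine like terms]
= 576·a·b^2 + 648·b^2 + 1888·a·b·c + 2124·b·c + 144·a^2·b^2 + 162·a·b^2 - 1184·a^2·b·c - 1332·a·b·c - 576·a·b^2·c - 648·b^2·c - 2176·a·b·c^2 - 2448·b·c^2 + 288·a·b + 324·b + 224·a·c + 252·c + 1800·a^2·b + 2025·a·b + 1400·a^2·c + 1575·a·c + 1120·a·c^2 + 1260·c^2 + 432·a^3·b + 486·a^2·b + 336·a^3·c + 378·a^2·c - 1008·a^2·c^2 - 1134·a·c^2 - 1344·a·c^3 - 1512·c^3    [distributive law]
= 738·a·b^2 + 648·b^2 + 556·a·b·c + 2124·b·c + 144·a^2·b^2 - 1184·a^2·b·c - 576·a·b^2·c - 648·b^2·c - 2176·a·b·c^2 - 2448·b·c^2 + 2313·a·b + 324·b + 1799·a·c + 252·c + 2286·a^2·b + 1778·a^2·c - 14·a·c^2 + 1260·c^2 + 432·a^3·b + 336·a^3·c - 1008·a^2·c^2 - 1344·a·c^3 - 1512·c^3    [combine like terms]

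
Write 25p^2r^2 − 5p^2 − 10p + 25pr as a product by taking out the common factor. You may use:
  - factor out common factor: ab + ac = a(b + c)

25p^2r^2 − 5p^2 − 10p + 25pr
= 5(5p^2r^2 − p^2 − 2p + 5pr)    [factor out 5]
= 5p(5pr^2 − p − 2 + 5r)    [factor out p]

5p(5pr^2 − p − 2 + 5r)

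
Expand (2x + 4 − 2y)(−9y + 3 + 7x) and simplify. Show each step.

−32xy + 34x + 14x^2 − 42y + 12 + 18y^2

(2x + 4 − 2y)(−9y + 3 + 7x)
= −18xy + 6x + 14x^2 − 36y + 12 + 28x + 18y^2 − 6y − 14xy    [distributive law]
= −32xy + 34x + 14x^2 − 42y + 12 + 18y^2    [combine like terms]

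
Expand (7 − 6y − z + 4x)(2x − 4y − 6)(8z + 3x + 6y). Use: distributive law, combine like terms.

(7 − 6y − z + 4x)(2x − 4y − 6)(8z + 3x + 6y)
= (14x − 28y − 42 − 12xy + 24y^2 + 36y − 2xz + 4yz + 6z + 8x^2 − 16xy − 24x)(8z + 3x + 6y)    [distributive law]
= (−10x + 8y − 42 − 28xy + 24y^2 − 2xz + 4yz + 6z + 8x^2)(8z + 3x + 6y)    [combine like terms]
= −80xz − 30x^2 − 60xy + 64yz + 24xy + 48y^2 − 336z − 126x − 252y − 224xyz − 84x^2y − 168xy^2 + 192y^2z + 72xy^2 + 144y^3 − 16xz^2 − 6x^2z − 12xyz + 32yz^2 + 12xyz + 24y^2z + 48z^2 + 18xz + 36yz + 64x^2z + 24x^3 + 48x^2y    [distributive law]
= −62xz − 30x^2 − 36xy + 100yz + 48y^2 − 336z − 126x − 252y − 224xyz − 36x^2y − 96xy^2 + 216y^2z + 144y^3 − 16xz^2 + 58x^2z + 32yz^2 + 48z^2 + 24x^3    [combine like terms]

−62xz − 30x^2 − 36xy + 100yz + 48y^2 − 336z − 126x − 252y − 224xyz − 36x^2y − 96xy^2 + 216y^2z + 144y^3 − 16xz^2 + 58x^2z + 32yz^2 + 48z^2 + 24x^3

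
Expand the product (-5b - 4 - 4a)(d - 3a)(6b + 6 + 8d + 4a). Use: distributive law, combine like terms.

(-5b - 4 - 4a)(d - 3a)(6b + 6 + 8d + 4a)
= (-5bd + 15ab - 4d + 12a - 4ad + 12a²)(6b + 6 + 8d + 4a)    [distributive law]
= -30b²d - 30bd - 40bd² - 20abd + 90ab² + 90ab + 120abd + 60a²b - 24bd - 24d - 32d² - 16ad + 72ab + 72a + 96ad + 48a² - 24abd - 24ad - 32ad² - 16a²d + 72a²b + 72a² + 96a²d + 48a³    [distributive law]
= -30b²d - 54bd - 40bd² + 76abd + 90ab² + 162ab + 132a²b - 24d - 32d² + 56ad + 72a + 120a² - 32ad² + 80a²d + 48a³    [combine like terms]

-30b²d - 54bd - 40bd² + 76abd + 90ab² + 162ab + 132a²b - 24d - 32d² + 56ad + 72a + 120a² - 32ad² + 80a²d + 48a³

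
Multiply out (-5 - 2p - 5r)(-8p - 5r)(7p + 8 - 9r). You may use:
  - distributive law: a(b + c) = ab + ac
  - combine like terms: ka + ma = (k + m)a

408p^2 + 320p + 215pr + 200r - 25r^2 + 112p^3 + 206p^2r - 275pr^2 - 225r^3

(-5 - 2p - 5r)(-8p - 5r)(7p + 8 - 9r)
= (40p + 25r + 16p^2 + 10pr + 40pr + 25r^2)(7p + 8 - 9r)    [distributive law]
= (40p + 25r + 16p^2 + 50pr + 25r^2)(7p + 8 - 9r)    [combine like terms]
= 280p^2 + 320p - 360pr + 175pr + 200r - 225r^2 + 112p^3 + 128p^2 - 144p^2r + 350p^2r + 400pr - 450pr^2 + 175pr^2 + 200r^2 - 225r^3    [distributive law]
= 408p^2 + 320p + 215pr + 200r - 25r^2 + 112p^3 + 206p^2r - 275pr^2 - 225r^3    [combine like terms]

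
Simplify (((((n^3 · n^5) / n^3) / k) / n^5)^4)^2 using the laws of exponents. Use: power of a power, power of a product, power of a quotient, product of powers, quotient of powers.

k^(-8)

(((((n^3 · n^5) / n^3) / k) / n^5)^4)^2
= ((((n^3 · n^5) / n^3) / k) / n^5)^8    [power of a power]
= ((((n^3 · n^5) / n^3) / k)^8) / ((n^5)^8)    [power of a quotient]
= ((((n^3 · n^5) / n^3)^8) / (k^8)) / ((n^5)^8)    [power of a quotient]
= ((((n^3 · n^5)^8) / ((n^3)^8)) / (k^8)) / ((n^5)^8)    [power of a quotient]
= (((((n^3)^8) · ((n^5)^8)) / ((n^3)^8)) / (k^8)) / ((n^5)^8)    [power of a product]
= (((n^24 · ((n^5)^8)) / ((n^3)^8)) / (k^8)) / ((n^5)^8)    [power of a power]
= (((n^24 · n^40) / ((n^3)^8)) / (k^8)) / ((n^5)^8)    [power of a power]
= ((n^64 / ((n^3)^8)) / (k^8)) / ((n^5)^8)    [product of powers]
= ((n^64 / n^24) / (k^8)) / ((n^5)^8)    [power of a power]
= (n^40 / (k^8)) / ((n^5)^8)    [quotient of powers]
= (n^40 / k^8) / n^40    [power of a power]
= k^(-8)    [quotient of powers]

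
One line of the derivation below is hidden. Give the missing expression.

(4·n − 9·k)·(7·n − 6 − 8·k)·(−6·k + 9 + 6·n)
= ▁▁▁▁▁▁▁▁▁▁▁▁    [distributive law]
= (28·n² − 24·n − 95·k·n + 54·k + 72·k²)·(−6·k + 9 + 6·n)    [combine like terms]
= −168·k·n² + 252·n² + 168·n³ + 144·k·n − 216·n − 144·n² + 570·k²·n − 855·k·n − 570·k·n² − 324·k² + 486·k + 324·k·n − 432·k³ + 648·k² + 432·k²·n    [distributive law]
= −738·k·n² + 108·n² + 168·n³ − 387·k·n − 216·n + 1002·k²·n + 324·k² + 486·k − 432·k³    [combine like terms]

By distributive law:

(28·n² − 24·n − 32·k·n − 63·k·n + 54·k + 72·k²)·(−6·k + 9 + 6·n)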